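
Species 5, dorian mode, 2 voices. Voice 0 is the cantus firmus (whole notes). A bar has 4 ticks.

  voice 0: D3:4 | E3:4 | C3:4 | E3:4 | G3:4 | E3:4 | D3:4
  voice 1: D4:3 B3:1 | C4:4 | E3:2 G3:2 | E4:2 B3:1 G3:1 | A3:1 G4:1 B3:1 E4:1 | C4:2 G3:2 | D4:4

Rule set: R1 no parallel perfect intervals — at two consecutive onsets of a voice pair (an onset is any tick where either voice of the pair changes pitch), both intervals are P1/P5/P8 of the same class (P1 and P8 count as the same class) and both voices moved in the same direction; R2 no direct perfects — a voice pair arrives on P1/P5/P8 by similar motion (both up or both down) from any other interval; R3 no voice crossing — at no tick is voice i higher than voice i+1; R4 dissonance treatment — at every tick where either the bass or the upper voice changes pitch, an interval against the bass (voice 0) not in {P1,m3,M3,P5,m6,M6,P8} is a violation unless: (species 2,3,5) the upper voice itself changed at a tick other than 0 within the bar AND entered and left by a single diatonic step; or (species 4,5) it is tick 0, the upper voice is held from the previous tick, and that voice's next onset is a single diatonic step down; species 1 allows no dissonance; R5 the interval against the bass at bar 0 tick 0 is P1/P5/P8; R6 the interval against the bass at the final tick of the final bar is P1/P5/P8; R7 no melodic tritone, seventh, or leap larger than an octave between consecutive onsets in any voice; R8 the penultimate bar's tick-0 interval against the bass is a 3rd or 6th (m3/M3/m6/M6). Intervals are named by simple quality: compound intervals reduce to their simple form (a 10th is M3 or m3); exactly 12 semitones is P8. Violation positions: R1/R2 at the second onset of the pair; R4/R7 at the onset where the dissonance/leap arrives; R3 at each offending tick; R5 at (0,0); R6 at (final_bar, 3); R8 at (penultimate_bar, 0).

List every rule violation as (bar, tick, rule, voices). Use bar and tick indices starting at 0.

(3, 0, R2, (0, 1))
(4, 0, R4, (0, 1))
(4, 1, R7, (1,))

bar 0: v0=D3 v1=D4 downbeat P8
bar 1: v0=E3 v1=C4 downbeat m6
bar 2: v0=C3 v1=E3 downbeat M3
bar 3: v0=E3 v1=E4 downbeat P8
bar 4: v0=G3 v1=A3 downbeat M2
bar 5: v0=E3 v1=C4 downbeat m6
bar 6: v0=D3 v1=D4 downbeat P8
  -> R2 @ bar 3 tick 0 v(0, 1): C3/G3 P5 -> E3/E4 P8 similar
  -> R4 @ bar 4 tick 0 v(0, 1): G3/A3 M2 untreated
  -> R7 @ bar 4 tick 1 v(1,): A3->G4 leap 10st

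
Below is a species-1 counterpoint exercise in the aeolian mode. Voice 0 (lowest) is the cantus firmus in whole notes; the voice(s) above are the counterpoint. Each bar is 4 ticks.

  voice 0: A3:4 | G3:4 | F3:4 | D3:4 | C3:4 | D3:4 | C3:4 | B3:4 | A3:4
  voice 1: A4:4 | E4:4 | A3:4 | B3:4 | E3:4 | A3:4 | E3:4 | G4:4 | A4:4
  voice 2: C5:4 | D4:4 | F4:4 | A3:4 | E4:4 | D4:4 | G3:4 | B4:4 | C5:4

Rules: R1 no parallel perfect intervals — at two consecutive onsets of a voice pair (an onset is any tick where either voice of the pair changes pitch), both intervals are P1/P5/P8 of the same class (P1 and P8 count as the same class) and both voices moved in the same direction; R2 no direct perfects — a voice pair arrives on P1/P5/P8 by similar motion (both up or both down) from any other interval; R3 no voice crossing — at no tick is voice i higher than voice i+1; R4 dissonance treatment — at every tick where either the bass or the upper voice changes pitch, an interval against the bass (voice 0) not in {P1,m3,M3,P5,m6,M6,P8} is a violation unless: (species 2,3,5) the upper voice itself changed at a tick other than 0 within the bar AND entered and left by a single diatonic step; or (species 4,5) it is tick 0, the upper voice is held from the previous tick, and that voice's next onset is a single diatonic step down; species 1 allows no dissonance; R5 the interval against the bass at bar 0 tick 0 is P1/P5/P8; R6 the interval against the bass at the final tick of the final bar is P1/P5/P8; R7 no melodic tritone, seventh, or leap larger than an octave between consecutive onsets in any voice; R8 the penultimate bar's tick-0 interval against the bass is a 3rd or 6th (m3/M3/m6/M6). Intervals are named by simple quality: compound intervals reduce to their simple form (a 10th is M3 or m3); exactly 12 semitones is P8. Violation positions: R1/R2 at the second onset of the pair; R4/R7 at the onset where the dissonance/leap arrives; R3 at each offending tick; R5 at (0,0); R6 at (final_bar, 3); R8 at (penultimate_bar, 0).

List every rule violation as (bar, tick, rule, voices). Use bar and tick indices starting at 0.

(0, 0, R5, (0, 2))
(1, 0, R2, (0, 2))
(1, 0, R3, (1, 2))
(1, 0, R7, (2,))
(1, 1, R3, (1, 2))
(1, 2, R3, (1, 2))
(1, 3, R3, (1, 2))
(3, 0, R2, (0, 2))
(3, 0, R3, (1, 2))
(3, 1, R3, (1, 2))
(3, 2, R3, (1, 2))
(3, 3, R3, (1, 2))
(5, 0, R2, (0, 1))
(6, 0, R2, (0, 2))
(7, 0, R2, (0, 2))
(7, 0, R7, (0,))
(7, 0, R7, (1,))
(7, 0, R7, (2,))
(7, 0, R8, (0, 2))
(8, 3, R6, (0, 2))

bar 0: v0=A3 v1=A4 v2=C5 downbeat m3
bar 1: v0=G3 v1=E4 v2=D4 downbeat P5
bar 2: v0=F3 v1=A3 v2=F4 downbeat P8
bar 3: v0=D3 v1=B3 v2=A3 downbeat P5
bar 4: v0=C3 v1=E3 v2=E4 downbeat M3
bar 5: v0=D3 v1=A3 v2=D4 downbeat P8
bar 6: v0=C3 v1=E3 v2=G3 downbeat P5
bar 7: v0=B3 v1=G4 v2=B4 downbeat P8
bar 8: v0=A3 v1=A4 v2=C5 downbeat m3
  -> R5 @ bar 0 tick 0 v(0, 2): opens on m3
  -> R2 @ bar 1 tick 0 v(0, 2): A3/C5 m3 -> G3/D4 P5 similar
  -> R3 @ bar 1 tick 0 v(1, 2): E4 above D4
  -> R7 @ bar 1 tick 0 v(2,): C5->D4 leap 10st
  -> R3 @ bar 1 tick 1 v(1, 2): E4 above D4
  -> R3 @ bar 1 tick 2 v(1, 2): E4 above D4
  -> R3 @ bar 1 tick 3 v(1, 2): E4 above D4
  -> R2 @ bar 3 tick 0 v(0, 2): F3/F4 P8 -> D3/A3 P5 similar
  -> R3 @ bar 3 tick 0 v(1, 2): B3 above A3
  -> R3 @ bar 3 tick 1 v(1, 2): B3 above A3
  -> R3 @ bar 3 tick 2 v(1, 2): B3 above A3
  -> R3 @ bar 3 tick 3 v(1, 2): B3 above A3
  -> R2 @ bar 5 tick 0 v(0, 1): C3/E3 M3 -> D3/A3 P5 similar
  -> R2 @ bar 6 tick 0 v(0, 2): D3/D4 P8 -> C3/G3 P5 similar
  -> R2 @ bar 7 tick 0 v(0, 2): C3/G3 P5 -> B3/B4 P8 similar
  -> R7 @ bar 7 tick 0 v(0,): C3->B3 leap 11st
  -> R7 @ bar 7 tick 0 v(1,): E3->G4 leap 15st
  -> R7 @ bar 7 tick 0 v(2,): G3->B4 leap 16st
  -> R8 @ bar 7 tick 0 v(0, 2): penult P8 not 3rd/6th
  -> R6 @ bar 8 tick 3 v(0, 2): closes on m3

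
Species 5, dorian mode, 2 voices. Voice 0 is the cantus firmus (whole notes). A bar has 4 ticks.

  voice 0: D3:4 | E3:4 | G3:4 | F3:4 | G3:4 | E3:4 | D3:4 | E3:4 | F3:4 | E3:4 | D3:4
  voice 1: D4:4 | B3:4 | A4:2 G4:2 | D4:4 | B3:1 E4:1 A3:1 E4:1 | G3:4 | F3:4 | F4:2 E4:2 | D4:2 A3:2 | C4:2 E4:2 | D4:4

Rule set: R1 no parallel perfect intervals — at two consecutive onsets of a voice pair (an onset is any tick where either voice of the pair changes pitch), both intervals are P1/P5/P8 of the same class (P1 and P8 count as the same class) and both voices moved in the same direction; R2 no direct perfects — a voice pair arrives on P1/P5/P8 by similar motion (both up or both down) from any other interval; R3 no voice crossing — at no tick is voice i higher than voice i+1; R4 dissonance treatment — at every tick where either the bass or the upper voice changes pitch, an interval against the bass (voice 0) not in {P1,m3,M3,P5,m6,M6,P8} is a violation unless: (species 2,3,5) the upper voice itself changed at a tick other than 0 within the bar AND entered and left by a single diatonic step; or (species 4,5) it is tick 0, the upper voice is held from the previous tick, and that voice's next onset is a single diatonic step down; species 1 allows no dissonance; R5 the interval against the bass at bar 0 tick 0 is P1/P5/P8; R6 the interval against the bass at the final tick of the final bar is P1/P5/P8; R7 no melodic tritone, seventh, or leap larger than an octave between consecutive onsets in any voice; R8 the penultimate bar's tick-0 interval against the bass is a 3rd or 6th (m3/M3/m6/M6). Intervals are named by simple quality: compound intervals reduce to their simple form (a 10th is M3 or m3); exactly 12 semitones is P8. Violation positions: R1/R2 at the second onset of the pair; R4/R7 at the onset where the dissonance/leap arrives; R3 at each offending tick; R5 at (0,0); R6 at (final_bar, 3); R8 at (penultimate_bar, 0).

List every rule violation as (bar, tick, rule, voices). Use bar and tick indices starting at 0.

bar 0: v0=D3 v1=D4 downbeat P8
bar 1: v0=E3 v1=B3 downbeat P5
bar 2: v0=G3 v1=A4 downbeat M2
bar 3: v0=F3 v1=D4 downbeat M6
bar 4: v0=G3 v1=B3 downbeat M3
bar 5: v0=E3 v1=G3 downbeat m3
bar 6: v0=D3 v1=F3 downbeat m3
bar 7: v0=E3 v1=F4 downbeat m2
bar 8: v0=F3 v1=D4 downbeat M6
bar 9: v0=E3 v1=C4 downbeat m6
bar 10: v0=D3 v1=D4 downbeat P8
  -> R4 @ bar 2 tick 0 v(0, 1): G3/A4 M2 untreated
  -> R7 @ bar 2 tick 0 v(1,): B3->A4 leap 10st
  -> R4 @ bar 4 tick 2 v(0, 1): G3/A3 M2 untreated
  -> R4 @ bar 7 tick 0 v(0, 1): E3/F4 m2 untreated
  -> R1 @ bar 10 tick 0 v(0, 1): E3/E4 P8 -> D3/D4 P8 similar

(2, 0, R4, (0, 1))
(2, 0, R7, (1,))
(4, 2, R4, (0, 1))
(7, 0, R4, (0, 1))
(10, 0, R1, (0, 1))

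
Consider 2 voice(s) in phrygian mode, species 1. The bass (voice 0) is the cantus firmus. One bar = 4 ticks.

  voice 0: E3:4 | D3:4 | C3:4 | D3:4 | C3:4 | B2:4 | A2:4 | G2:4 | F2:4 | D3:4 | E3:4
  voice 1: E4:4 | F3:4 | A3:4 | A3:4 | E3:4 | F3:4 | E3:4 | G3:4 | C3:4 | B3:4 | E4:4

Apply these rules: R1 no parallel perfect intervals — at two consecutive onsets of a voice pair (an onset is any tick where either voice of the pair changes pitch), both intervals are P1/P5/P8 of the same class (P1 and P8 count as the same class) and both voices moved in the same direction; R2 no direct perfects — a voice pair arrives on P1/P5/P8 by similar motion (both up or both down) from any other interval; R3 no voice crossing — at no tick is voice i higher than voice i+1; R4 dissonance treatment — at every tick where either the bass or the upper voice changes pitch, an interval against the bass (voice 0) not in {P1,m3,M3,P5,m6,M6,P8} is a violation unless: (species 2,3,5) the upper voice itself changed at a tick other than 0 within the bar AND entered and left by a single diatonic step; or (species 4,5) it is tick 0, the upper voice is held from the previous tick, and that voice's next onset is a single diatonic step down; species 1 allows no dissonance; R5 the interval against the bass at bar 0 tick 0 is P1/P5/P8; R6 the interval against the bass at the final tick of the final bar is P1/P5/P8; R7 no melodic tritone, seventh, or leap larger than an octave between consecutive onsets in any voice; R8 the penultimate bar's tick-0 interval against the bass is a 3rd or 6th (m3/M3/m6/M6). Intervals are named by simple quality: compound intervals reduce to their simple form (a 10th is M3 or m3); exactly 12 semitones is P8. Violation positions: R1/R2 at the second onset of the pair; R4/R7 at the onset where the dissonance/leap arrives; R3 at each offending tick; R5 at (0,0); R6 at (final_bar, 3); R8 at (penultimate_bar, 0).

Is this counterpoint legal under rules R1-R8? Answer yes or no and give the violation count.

bar 0: v0=E3 v1=E4 (P8)
bar 1: v0=D3 v1=F3 (m3)
bar 2: v0=C3 v1=A3 (M6)
bar 3: v0=D3 v1=A3 (P5)
bar 4: v0=C3 v1=E3 (M3)
bar 5: v0=B2 v1=F3 (TT)
bar 6: v0=A2 v1=E3 (P5)
bar 7: v0=G2 v1=G3 (P8)
bar 8: v0=F2 v1=C3 (P5)
bar 9: v0=D3 v1=B3 (M6)
bar 10: v0=E3 v1=E4 (P8)
  R7 @ bar1.0: E4->F3 leap 11st
  R4 @ bar5.0: B2/F3 TT untreated
  R2 @ bar6.0: B2/F3 TT -> A2/E3 P5 similar
  R2 @ bar8.0: G2/G3 P8 -> F2/C3 P5 similar
  R7 @ bar9.0: C3->B3 leap 11st
  R2 @ bar10.0: D3/B3 M6 -> E3/E4 P8 similar

No (6 violations)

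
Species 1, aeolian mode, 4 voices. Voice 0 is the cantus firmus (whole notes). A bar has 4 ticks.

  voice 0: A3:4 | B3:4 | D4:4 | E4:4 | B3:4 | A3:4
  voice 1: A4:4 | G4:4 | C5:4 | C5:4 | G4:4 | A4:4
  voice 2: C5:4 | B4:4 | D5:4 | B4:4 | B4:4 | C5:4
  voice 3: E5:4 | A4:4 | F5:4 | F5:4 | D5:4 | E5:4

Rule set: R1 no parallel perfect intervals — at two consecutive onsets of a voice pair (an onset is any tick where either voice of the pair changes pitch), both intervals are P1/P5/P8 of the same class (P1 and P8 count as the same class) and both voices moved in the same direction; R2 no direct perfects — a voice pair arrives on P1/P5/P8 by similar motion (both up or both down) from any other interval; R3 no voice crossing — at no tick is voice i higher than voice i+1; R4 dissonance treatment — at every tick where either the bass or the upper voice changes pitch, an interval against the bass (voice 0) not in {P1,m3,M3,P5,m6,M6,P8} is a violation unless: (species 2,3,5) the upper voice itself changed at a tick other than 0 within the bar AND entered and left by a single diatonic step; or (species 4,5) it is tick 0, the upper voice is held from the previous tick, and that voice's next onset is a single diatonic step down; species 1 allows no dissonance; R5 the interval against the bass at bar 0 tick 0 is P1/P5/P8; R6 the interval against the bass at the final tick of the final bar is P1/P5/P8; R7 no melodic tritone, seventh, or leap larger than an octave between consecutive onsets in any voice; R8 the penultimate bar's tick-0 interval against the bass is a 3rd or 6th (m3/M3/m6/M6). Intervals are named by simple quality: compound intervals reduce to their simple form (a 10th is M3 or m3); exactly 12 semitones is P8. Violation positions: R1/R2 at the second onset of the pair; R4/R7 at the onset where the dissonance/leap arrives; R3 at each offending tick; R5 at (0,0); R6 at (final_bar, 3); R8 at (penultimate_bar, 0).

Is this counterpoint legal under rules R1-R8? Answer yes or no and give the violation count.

No (17 violations)

bar 0: v0=A3 v1=A4 v2=C5 v3=E5 (P5)
bar 1: v0=B3 v1=G4 v2=B4 v3=A4 (m7)
bar 2: v0=D4 v1=C5 v2=D5 v3=F5 (m3)
bar 3: v0=E4 v1=C5 v2=B4 v3=F5 (m2)
bar 4: v0=B3 v1=G4 v2=B4 v3=D5 (m3)
bar 5: v0=A3 v1=A4 v2=C5 v3=E5 (P5)
  R5 @ bar0.0: opens on m3
  R3 @ bar1.0: B4 above A4
  R4 @ bar1.0: B3/A4 m7 untreated
  R3 @ bar1.1: B4 above A4
  R3 @ bar1.2: B4 above A4
  R3 @ bar1.3: B4 above A4
  R1 @ bar2.0: B3/B4 P8 -> D4/D5 P8 similar
  R4 @ bar2.0: D4/C5 m7 untreated
  R3 @ bar3.0: C5 above B4
  R4 @ bar3.0: E4/F5 m2 untreated
  R3 @ bar3.1: C5 above B4
  R3 @ bar3.2: C5 above B4
  R3 @ bar3.3: C5 above B4
  R2 @ bar4.0: C5/F5 P4 -> G4/D5 P5 similar
  R8 @ bar4.0: penult P8 not 3rd/6th
  R1 @ bar5.0: G4/D5 P5 -> A4/E5 P5 similar
  R6 @ bar5.3: closes on m3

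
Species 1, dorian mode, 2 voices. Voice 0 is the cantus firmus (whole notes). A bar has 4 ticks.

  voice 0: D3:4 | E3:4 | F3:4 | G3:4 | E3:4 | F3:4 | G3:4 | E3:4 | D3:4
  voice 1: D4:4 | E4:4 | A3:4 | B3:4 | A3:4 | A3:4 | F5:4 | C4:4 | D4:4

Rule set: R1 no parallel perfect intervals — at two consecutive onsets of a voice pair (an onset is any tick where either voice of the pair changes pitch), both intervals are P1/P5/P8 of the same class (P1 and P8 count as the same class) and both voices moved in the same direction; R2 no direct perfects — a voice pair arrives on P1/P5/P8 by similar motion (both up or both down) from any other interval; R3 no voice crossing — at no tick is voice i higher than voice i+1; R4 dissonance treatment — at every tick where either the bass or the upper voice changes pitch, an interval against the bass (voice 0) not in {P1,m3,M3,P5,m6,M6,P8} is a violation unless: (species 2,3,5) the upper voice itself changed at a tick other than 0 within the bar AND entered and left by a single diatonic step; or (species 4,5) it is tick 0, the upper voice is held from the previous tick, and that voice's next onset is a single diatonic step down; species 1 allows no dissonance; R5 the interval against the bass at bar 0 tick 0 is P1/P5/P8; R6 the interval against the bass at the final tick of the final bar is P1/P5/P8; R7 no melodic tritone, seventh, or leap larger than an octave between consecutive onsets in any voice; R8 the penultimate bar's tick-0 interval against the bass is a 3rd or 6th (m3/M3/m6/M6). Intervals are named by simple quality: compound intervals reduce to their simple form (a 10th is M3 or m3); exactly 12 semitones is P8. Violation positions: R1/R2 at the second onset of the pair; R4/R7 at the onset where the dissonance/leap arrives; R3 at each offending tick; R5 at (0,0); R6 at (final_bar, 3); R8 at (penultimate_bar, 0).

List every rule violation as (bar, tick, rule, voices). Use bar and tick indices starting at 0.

bar 0: v0=D3 v1=D4 downbeat P8
bar 1: v0=E3 v1=E4 downbeat P8
bar 2: v0=F3 v1=A3 downbeat M3
bar 3: v0=G3 v1=B3 downbeat M3
bar 4: v0=E3 v1=A3 downbeat P4
bar 5: v0=F3 v1=A3 downbeat M3
bar 6: v0=G3 v1=F5 downbeat m7
bar 7: v0=E3 v1=C4 downbeat m6
bar 8: v0=D3 v1=D4 downbeat P8
  -> R1 @ bar 1 tick 0 v(0, 1): D3/D4 P8 -> E3/E4 P8 similar
  -> R4 @ bar 4 tick 0 v(0, 1): E3/A3 P4 untreated
  -> R4 @ bar 6 tick 0 v(0, 1): G3/F5 m7 untreated
  -> R7 @ bar 6 tick 0 v(1,): A3->F5 leap 20st
  -> R7 @ bar 7 tick 0 v(1,): F5->C4 leap 17st

(1, 0, R1, (0, 1))
(4, 0, R4, (0, 1))
(6, 0, R4, (0, 1))
(6, 0, R7, (1,))
(7, 0, R7, (1,))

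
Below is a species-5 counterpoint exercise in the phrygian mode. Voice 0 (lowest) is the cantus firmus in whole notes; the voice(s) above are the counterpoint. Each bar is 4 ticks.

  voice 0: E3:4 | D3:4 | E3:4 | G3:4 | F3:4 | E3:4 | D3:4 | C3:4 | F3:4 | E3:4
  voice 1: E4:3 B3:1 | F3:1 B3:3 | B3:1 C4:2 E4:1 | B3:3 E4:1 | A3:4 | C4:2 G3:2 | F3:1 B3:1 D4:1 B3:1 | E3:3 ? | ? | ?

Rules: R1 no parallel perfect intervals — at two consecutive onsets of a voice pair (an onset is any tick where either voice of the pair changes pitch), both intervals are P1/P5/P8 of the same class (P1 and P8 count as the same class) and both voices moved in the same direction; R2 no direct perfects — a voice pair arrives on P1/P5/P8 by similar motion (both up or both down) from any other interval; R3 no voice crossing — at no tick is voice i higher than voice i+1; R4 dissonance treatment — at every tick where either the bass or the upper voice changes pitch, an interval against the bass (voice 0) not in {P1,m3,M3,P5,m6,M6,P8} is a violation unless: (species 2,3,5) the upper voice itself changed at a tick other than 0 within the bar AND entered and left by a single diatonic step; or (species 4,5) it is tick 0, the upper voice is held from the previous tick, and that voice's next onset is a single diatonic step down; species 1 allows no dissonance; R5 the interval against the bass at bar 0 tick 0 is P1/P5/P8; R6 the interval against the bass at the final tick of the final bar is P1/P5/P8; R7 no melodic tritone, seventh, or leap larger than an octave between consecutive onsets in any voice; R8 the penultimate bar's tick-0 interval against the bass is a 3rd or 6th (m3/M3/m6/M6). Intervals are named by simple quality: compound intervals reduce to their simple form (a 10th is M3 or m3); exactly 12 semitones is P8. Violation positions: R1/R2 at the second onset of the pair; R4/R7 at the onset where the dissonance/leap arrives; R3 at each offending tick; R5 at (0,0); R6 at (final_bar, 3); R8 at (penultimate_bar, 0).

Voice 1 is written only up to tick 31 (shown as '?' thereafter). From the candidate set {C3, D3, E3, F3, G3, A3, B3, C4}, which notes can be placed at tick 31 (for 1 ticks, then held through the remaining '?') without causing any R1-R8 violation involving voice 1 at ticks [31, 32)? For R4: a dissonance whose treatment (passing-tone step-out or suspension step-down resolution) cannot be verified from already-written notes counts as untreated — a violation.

{A3, C3, C4, E3, G3}

C3: legal
D3: violates R4
E3: legal
F3: violates R4
G3: legal
A3: legal
B3: violates R4
C4: legal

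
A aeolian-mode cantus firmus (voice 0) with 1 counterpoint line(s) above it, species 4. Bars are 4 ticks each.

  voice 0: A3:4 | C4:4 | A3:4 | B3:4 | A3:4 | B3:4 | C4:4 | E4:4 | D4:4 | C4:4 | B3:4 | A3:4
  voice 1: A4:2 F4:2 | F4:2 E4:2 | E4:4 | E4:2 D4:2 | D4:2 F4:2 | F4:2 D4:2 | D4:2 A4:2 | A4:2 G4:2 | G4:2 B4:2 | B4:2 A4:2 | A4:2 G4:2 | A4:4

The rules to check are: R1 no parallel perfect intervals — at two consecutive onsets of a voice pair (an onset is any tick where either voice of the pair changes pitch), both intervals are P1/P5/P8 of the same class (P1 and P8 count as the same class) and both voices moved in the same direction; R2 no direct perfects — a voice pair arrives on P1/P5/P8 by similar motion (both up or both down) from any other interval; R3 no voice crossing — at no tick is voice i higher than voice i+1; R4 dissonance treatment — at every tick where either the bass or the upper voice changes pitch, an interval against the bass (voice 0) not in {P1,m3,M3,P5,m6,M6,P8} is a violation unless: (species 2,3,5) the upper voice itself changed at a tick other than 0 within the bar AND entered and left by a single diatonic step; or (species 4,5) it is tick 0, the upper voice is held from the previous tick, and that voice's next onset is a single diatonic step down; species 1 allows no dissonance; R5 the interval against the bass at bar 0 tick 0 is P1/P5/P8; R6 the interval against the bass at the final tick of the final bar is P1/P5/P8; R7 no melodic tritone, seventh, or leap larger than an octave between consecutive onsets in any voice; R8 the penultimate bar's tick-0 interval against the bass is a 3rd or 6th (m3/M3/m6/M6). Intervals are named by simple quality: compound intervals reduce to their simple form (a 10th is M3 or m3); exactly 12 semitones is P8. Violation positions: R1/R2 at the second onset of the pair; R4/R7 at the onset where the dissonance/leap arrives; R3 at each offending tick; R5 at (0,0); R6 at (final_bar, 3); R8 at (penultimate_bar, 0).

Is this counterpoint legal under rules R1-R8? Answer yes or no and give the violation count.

No (5 violations)

bar 0: v0=A3 v1=A4 (P8)
bar 1: v0=C4 v1=F4 (P4)
bar 2: v0=A3 v1=E4 (P5)
bar 3: v0=B3 v1=E4 (P4)
bar 4: v0=A3 v1=D4 (P4)
bar 5: v0=B3 v1=F4 (TT)
bar 6: v0=C4 v1=D4 (M2)
bar 7: v0=E4 v1=A4 (P4)
bar 8: v0=D4 v1=G4 (P4)
bar 9: v0=C4 v1=B4 (M7)
bar 10: v0=B3 v1=A4 (m7)
bar 11: v0=A3 v1=A4 (P8)
  R4 @ bar4.0: A3/D4 P4 untreated
  R4 @ bar5.0: B3/F4 TT untreated
  R4 @ bar6.0: C4/D4 M2 untreated
  R4 @ bar8.0: D4/G4 P4 untreated
  R8 @ bar10.0: penult m7 not 3rd/6th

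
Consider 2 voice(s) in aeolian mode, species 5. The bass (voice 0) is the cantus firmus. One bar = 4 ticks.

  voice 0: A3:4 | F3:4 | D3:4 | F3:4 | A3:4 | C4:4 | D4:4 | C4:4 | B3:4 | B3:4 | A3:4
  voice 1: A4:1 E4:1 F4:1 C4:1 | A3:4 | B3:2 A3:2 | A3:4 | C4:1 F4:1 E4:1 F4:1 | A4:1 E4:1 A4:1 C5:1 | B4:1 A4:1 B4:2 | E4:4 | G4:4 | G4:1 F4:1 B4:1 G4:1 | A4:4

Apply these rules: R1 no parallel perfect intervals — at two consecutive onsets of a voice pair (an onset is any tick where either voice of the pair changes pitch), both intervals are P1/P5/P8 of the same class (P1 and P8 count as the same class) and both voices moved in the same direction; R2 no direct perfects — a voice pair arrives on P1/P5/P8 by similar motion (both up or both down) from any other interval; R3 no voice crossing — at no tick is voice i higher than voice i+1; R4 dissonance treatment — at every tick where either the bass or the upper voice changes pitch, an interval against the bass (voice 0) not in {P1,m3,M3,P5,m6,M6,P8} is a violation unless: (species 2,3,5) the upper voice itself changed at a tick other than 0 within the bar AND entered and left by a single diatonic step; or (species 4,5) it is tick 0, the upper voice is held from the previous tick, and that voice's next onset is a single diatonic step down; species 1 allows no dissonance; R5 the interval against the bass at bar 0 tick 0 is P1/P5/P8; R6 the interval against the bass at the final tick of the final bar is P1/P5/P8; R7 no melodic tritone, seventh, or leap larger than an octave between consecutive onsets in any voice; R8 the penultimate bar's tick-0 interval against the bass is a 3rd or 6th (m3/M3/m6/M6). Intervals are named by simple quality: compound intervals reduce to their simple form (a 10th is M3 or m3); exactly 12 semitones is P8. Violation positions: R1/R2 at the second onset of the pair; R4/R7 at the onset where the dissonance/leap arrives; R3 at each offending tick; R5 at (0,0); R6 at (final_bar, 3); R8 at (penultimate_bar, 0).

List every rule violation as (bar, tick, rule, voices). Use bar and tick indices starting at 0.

(9, 1, R4, (0, 1))
(9, 2, R7, (1,))

bar 0: v0=A3 v1=A4 downbeat P8
bar 1: v0=F3 v1=A3 downbeat M3
bar 2: v0=D3 v1=B3 downbeat M6
bar 3: v0=F3 v1=A3 downbeat M3
bar 4: v0=A3 v1=C4 downbeat m3
bar 5: v0=C4 v1=A4 downbeat M6
bar 6: v0=D4 v1=B4 downbeat M6
bar 7: v0=C4 v1=E4 downbeat M3
bar 8: v0=B3 v1=G4 downbeat m6
bar 9: v0=B3 v1=G4 downbeat m6
bar 10: v0=A3 v1=A4 downbeat P8
  -> R4 @ bar 9 tick 1 v(0, 1): B3/F4 TT untreated
  -> R7 @ bar 9 tick 2 v(1,): F4->B4 leap 6st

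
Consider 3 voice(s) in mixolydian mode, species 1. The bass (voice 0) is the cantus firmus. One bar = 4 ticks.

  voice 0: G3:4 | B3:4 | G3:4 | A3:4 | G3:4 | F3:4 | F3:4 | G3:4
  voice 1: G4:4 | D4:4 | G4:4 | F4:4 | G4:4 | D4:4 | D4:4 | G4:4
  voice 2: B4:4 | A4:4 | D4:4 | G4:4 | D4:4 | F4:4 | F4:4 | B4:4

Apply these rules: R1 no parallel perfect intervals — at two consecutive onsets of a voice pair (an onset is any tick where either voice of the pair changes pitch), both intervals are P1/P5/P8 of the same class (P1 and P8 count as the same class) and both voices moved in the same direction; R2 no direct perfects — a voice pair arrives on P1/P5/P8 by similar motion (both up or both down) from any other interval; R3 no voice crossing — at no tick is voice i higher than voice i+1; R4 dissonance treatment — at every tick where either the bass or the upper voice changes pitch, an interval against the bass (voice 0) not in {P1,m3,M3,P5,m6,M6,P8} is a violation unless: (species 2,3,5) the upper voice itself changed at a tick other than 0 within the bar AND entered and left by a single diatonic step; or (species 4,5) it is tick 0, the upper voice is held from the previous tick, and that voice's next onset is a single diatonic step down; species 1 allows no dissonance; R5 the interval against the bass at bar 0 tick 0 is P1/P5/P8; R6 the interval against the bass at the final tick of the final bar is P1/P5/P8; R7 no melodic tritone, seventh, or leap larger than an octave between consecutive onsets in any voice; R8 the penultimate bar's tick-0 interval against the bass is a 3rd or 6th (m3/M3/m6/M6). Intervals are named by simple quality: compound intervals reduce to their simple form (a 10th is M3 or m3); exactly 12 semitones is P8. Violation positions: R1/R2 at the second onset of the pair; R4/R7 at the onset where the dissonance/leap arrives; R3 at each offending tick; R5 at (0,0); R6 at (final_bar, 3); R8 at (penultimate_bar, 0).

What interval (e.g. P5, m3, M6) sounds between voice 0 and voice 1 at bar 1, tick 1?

m3

voice 0=B3 voice 1=D4 -> m3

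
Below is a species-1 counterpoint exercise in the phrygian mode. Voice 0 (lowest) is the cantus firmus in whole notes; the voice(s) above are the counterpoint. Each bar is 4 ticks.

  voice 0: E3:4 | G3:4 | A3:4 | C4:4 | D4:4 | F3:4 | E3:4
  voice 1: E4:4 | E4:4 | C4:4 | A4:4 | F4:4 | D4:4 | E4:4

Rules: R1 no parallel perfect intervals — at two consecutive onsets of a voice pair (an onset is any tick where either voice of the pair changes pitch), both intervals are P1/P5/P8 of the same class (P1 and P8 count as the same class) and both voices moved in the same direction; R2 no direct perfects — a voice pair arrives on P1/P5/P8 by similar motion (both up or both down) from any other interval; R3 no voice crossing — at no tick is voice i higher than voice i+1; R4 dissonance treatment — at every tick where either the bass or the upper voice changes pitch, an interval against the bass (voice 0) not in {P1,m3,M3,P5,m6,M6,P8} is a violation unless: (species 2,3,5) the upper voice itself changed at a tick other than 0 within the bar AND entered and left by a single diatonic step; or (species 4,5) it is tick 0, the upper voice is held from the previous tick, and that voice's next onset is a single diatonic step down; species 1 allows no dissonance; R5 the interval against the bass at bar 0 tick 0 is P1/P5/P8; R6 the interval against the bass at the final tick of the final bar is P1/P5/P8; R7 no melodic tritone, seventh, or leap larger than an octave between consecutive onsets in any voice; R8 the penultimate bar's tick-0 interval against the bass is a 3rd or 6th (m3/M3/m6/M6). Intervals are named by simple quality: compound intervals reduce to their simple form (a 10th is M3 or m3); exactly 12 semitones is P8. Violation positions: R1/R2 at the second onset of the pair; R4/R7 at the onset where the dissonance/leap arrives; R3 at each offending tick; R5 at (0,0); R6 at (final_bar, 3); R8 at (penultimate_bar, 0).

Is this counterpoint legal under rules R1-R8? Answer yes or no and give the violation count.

bar 0: v0=E3 v1=E4 (P8)
bar 1: v0=G3 v1=E4 (M6)
bar 2: v0=A3 v1=C4 (m3)
bar 3: v0=C4 v1=A4 (M6)
bar 4: v0=D4 v1=F4 (m3)
bar 5: v0=F3 v1=D4 (M6)
bar 6: v0=E3 v1=E4 (P8)

Yes (0 violations)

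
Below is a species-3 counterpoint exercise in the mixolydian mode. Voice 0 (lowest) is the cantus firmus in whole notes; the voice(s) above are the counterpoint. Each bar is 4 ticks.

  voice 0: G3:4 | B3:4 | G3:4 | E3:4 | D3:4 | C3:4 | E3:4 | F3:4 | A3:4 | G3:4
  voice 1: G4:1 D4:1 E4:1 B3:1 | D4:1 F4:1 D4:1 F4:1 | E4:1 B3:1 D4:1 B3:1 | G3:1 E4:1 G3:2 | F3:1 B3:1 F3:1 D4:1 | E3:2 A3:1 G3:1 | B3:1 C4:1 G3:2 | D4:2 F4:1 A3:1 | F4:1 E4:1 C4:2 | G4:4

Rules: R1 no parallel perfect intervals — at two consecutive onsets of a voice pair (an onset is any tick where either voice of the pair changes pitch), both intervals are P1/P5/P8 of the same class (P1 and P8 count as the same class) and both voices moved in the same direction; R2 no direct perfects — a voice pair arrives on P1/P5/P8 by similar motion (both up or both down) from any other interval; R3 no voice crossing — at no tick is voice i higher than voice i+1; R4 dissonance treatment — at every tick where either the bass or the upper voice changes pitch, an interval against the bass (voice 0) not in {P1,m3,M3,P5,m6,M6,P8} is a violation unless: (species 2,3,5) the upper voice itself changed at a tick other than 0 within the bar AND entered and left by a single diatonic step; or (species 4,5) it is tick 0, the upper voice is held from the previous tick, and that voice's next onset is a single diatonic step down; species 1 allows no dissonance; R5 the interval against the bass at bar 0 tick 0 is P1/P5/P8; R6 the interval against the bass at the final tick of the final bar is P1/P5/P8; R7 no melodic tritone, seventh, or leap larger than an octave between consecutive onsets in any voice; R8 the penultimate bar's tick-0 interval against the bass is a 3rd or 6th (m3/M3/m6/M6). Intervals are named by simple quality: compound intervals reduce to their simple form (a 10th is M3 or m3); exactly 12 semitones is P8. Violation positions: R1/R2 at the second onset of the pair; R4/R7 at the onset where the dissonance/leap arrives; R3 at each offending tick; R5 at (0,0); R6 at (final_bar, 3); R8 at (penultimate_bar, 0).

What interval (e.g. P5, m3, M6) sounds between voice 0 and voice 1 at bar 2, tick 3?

M3

voice 0=G3 voice 1=B3 -> M3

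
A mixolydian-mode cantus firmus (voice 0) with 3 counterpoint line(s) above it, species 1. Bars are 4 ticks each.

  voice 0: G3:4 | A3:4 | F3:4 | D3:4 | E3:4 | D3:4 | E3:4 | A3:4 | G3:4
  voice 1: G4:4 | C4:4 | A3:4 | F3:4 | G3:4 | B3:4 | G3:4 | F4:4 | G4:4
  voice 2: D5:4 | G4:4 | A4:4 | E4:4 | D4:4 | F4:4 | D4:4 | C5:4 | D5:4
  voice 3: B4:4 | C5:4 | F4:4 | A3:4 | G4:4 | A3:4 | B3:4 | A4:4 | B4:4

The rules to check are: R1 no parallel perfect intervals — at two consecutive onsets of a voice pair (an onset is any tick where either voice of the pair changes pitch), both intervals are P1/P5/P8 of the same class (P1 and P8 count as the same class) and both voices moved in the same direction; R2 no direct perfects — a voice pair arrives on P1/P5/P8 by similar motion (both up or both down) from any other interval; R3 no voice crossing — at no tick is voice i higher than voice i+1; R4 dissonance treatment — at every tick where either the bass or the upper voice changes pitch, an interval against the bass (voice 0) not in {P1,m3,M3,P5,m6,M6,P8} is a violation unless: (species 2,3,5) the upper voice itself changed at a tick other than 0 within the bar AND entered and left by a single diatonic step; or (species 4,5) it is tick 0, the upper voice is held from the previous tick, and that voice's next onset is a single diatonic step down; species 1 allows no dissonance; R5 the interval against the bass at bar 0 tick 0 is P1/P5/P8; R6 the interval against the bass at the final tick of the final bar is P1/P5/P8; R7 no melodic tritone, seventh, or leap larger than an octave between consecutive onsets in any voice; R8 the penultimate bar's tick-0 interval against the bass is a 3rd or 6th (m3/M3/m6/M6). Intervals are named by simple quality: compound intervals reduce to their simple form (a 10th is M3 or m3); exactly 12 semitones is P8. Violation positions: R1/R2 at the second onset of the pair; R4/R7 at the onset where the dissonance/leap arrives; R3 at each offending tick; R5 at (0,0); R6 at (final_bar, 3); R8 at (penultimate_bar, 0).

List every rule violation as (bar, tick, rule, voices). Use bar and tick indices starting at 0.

bar 0: v0=G3 v1=G4 v2=D5 v3=B4 downbeat M3
bar 1: v0=A3 v1=C4 v2=G4 v3=C5 downbeat m3
bar 2: v0=F3 v1=A3 v2=A4 v3=F4 downbeat P8
bar 3: v0=D3 v1=F3 v2=E4 v3=A3 downbeat P5
bar 4: v0=E3 v1=G3 v2=D4 v3=G4 downbeat m3
bar 5: v0=D3 v1=B3 v2=F4 v3=A3 downbeat P5
bar 6: v0=E3 v1=G3 v2=D4 v3=B3 downbeat P5
bar 7: v0=A3 v1=F4 v2=C5 v3=A4 downbeat P8
bar 8: v0=G3 v1=G4 v2=D5 v3=B4 downbeat M3
  -> R3 @ bar 0 tick 0 v(2, 3): D5 above B4
  -> R5 @ bar 0 tick 0 v(0, 3): opens on M3
  -> R3 @ bar 0 tick 1 v(2, 3): D5 above B4
  -> R3 @ bar 0 tick 2 v(2, 3): D5 above B4
  -> R3 @ bar 0 tick 3 v(2, 3): D5 above B4
  -> R1 @ bar 1 tick 0 v(1, 2): G4/D5 P5 -> C4/G4 P5 similar
  -> R4 @ bar 1 tick 0 v(0, 2): A3/G4 m7 untreated
  -> R2 @ bar 2 tick 0 v(0, 3): A3/C5 m3 -> F3/F4 P8 similar
  -> R3 @ bar 2 tick 0 v(2, 3): A4 above F4
  -> R3 @ bar 2 tick 1 v(2, 3): A4 above F4
  -> R3 @ bar 2 tick 2 v(2, 3): A4 above F4
  -> R3 @ bar 2 tick 3 v(2, 3): A4 above F4
  -> R2 @ bar 3 tick 0 v(0, 3): F3/F4 P8 -> D3/A3 P5 similar
  -> R2 @ bar 3 tick 0 v(2, 3): A4/F4 M3 -> E4/A3 P5 similar
  -> R3 @ bar 3 tick 0 v(2, 3): E4 above A3
  -> R4 @ bar 3 tick 0 v(0, 2): D3/E4 M2 untreated
  -> R3 @ bar 3 tick 1 v(2, 3): E4 above A3
  -> R3 @ bar 3 tick 2 v(2, 3): E4 above A3
  -> R3 @ bar 3 tick 3 v(2, 3): E4 above A3
  -> R2 @ bar 4 tick 0 v(1, 3): F3/A3 M3 -> G3/G4 P8 similar
  -> R4 @ bar 4 tick 0 v(0, 2): E3/D4 m7 untreated
  -> R7 @ bar 4 tick 0 v(3,): A3->G4 leap 10st
  -> R2 @ bar 5 tick 0 v(0, 3): E3/G4 m3 -> D3/A3 P5 similar
  -> R3 @ bar 5 tick 0 v(2, 3): F4 above A3
  -> R7 @ bar 5 tick 0 v(3,): G4->A3 leap 10st
  -> R3 @ bar 5 tick 1 v(2, 3): F4 above A3
  -> R3 @ bar 5 tick 2 v(2, 3): F4 above A3
  -> R3 @ bar 5 tick 3 v(2, 3): F4 above A3
  -> R1 @ bar 6 tick 0 v(0, 3): D3/A3 P5 -> E3/B3 P5 similar
  -> R2 @ bar 6 tick 0 v(1, 2): B3/F4 TT -> G3/D4 P5 similar
  -> R3 @ bar 6 tick 0 v(2, 3): D4 above B3
  -> R4 @ bar 6 tick 0 v(0, 2): E3/D4 m7 untreated
  -> R3 @ bar 6 tick 1 v(2, 3): D4 above B3
  -> R3 @ bar 6 tick 2 v(2, 3): D4 above B3
  -> R3 @ bar 6 tick 3 v(2, 3): D4 above B3
  -> R1 @ bar 7 tick 0 v(1, 2): G3/D4 P5 -> F4/C5 P5 similar
  -> R2 @ bar 7 tick 0 v(0, 3): E3/B3 P5 -> A3/A4 P8 similar
  -> R3 @ bar 7 tick 0 v(2, 3): C5 above A4
  -> R7 @ bar 7 tick 0 v(1,): G3->F4 leap 10st
  -> R7 @ bar 7 tick 0 v(2,): D4->C5 leap 10st
  -> R7 @ bar 7 tick 0 v(3,): B3->A4 leap 10st
  -> R8 @ bar 7 tick 0 v(0, 3): penult P8 not 3rd/6th
  -> R3 @ bar 7 tick 1 v(2, 3): C5 above A4
  -> R3 @ bar 7 tick 2 v(2, 3): C5 above A4
  -> R3 @ bar 7 tick 3 v(2, 3): C5 above A4
  -> R1 @ bar 8 tick 0 v(1, 2): F4/C5 P5 -> G4/D5 P5 similar
  -> R3 @ bar 8 tick 0 v(2, 3): D5 above B4
  -> R3 @ bar 8 tick 1 v(2, 3): D5 above B4
  -> R3 @ bar 8 tick 2 v(2, 3): D5 above B4
  -> R3 @ bar 8 tick 3 v(2, 3): D5 above B4
  -> R6 @ bar 8 tick 3 v(0, 3): closes on M3

(0, 0, R3, (2, 3))
(0, 0, R5, (0, 3))
(0, 1, R3, (2, 3))
(0, 2, R3, (2, 3))
(0, 3, R3, (2, 3))
(1, 0, R1, (1, 2))
(1, 0, R4, (0, 2))
(2, 0, R2, (0, 3))
(2, 0, R3, (2, 3))
(2, 1, R3, (2, 3))
(2, 2, R3, (2, 3))
(2, 3, R3, (2, 3))
(3, 0, R2, (0, 3))
(3, 0, R2, (2, 3))
(3, 0, R3, (2, 3))
(3, 0, R4, (0, 2))
(3, 1, R3, (2, 3))
(3, 2, R3, (2, 3))
(3, 3, R3, (2, 3))
(4, 0, R2, (1, 3))
(4, 0, R4, (0, 2))
(4, 0, R7, (3,))
(5, 0, R2, (0, 3))
(5, 0, R3, (2, 3))
(5, 0, R7, (3,))
(5, 1, R3, (2, 3))
(5, 2, R3, (2, 3))
(5, 3, R3, (2, 3))
(6, 0, R1, (0, 3))
(6, 0, R2, (1, 2))
(6, 0, R3, (2, 3))
(6, 0, R4, (0, 2))
(6, 1, R3, (2, 3))
(6, 2, R3, (2, 3))
(6, 3, R3, (2, 3))
(7, 0, R1, (1, 2))
(7, 0, R2, (0, 3))
(7, 0, R3, (2, 3))
(7, 0, R7, (1,))
(7, 0, R7, (2,))
(7, 0, R7, (3,))
(7, 0, R8, (0, 3))
(7, 1, R3, (2, 3))
(7, 2, R3, (2, 3))
(7, 3, R3, (2, 3))
(8, 0, R1, (1, 2))
(8, 0, R3, (2, 3))
(8, 1, R3, (2, 3))
(8, 2, R3, (2, 3))
(8, 3, R3, (2, 3))
(8, 3, R6, (0, 3))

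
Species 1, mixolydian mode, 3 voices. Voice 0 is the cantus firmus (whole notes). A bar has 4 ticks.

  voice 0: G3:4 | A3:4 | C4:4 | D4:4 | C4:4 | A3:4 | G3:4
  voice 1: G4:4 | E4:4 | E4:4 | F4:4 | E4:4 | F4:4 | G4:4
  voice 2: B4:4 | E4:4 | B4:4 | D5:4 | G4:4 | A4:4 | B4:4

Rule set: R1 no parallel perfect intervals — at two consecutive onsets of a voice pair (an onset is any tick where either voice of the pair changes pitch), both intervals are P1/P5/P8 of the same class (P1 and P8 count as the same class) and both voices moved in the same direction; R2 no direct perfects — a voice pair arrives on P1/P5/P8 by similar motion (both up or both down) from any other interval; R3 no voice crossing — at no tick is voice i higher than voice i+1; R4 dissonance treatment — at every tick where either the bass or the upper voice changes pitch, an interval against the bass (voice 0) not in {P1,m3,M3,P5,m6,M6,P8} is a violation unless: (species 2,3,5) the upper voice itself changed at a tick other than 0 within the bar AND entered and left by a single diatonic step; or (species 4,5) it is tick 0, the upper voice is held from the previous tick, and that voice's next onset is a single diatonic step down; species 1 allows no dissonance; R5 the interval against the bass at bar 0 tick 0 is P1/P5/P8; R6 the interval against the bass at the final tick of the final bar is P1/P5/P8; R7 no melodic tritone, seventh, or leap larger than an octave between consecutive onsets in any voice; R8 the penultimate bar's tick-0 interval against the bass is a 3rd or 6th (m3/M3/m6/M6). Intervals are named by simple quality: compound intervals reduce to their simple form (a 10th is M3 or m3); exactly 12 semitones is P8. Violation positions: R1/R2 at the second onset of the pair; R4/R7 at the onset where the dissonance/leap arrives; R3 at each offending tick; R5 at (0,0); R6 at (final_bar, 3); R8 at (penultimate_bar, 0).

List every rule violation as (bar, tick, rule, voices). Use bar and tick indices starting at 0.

(0, 0, R5, (0, 2))
(1, 0, R2, (1, 2))
(2, 0, R4, (0, 2))
(3, 0, R2, (0, 2))
(4, 0, R2, (0, 2))
(5, 0, R8, (0, 2))
(6, 3, R6, (0, 2))

bar 0: v0=G3 v1=G4 v2=B4 downbeat M3
bar 1: v0=A3 v1=E4 v2=E4 downbeat P5
bar 2: v0=C4 v1=E4 v2=B4 downbeat M7
bar 3: v0=D4 v1=F4 v2=D5 downbeat P8
bar 4: v0=C4 v1=E4 v2=G4 downbeat P5
bar 5: v0=A3 v1=F4 v2=A4 downbeat P8
bar 6: v0=G3 v1=G4 v2=B4 downbeat M3
  -> R5 @ bar 0 tick 0 v(0, 2): opens on M3
  -> R2 @ bar 1 tick 0 v(1, 2): G4/B4 M3 -> E4/E4 P1 similar
  -> R4 @ bar 2 tick 0 v(0, 2): C4/B4 M7 untreated
  -> R2 @ bar 3 tick 0 v(0, 2): C4/B4 M7 -> D4/D5 P8 similar
  -> R2 @ bar 4 tick 0 v(0, 2): D4/D5 P8 -> C4/G4 P5 similar
  -> R8 @ bar 5 tick 0 v(0, 2): penult P8 not 3rd/6th
  -> R6 @ bar 6 tick 3 v(0, 2): closes on M3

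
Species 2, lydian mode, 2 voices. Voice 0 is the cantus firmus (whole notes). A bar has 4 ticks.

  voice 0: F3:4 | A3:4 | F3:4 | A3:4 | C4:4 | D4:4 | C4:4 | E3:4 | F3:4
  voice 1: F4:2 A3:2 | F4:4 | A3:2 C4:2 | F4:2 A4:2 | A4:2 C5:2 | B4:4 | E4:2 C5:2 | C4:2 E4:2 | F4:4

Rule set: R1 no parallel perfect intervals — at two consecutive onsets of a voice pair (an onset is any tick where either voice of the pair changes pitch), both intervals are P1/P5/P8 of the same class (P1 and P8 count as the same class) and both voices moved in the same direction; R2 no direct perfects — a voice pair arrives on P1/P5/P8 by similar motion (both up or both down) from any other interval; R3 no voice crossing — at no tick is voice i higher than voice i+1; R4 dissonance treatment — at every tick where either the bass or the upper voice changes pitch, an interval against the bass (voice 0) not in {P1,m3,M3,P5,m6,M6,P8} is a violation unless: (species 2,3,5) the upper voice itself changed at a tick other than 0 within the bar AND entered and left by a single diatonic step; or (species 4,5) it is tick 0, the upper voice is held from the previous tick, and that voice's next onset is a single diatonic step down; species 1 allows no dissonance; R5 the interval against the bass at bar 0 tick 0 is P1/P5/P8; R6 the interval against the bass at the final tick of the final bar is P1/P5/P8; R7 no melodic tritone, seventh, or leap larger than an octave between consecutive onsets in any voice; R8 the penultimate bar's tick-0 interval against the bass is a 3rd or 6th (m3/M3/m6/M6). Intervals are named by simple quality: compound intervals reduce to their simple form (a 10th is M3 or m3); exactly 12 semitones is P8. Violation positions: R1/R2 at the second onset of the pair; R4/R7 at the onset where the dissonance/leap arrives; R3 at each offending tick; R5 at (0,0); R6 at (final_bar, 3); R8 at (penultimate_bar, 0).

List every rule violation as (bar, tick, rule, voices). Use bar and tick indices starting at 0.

bar 0: v0=F3 v1=F4 downbeat P8
bar 1: v0=A3 v1=F4 downbeat m6
bar 2: v0=F3 v1=A3 downbeat M3
bar 3: v0=A3 v1=F4 downbeat m6
bar 4: v0=C4 v1=A4 downbeat M6
bar 5: v0=D4 v1=B4 downbeat M6
bar 6: v0=C4 v1=E4 downbeat M3
bar 7: v0=E3 v1=C4 downbeat m6
bar 8: v0=F3 v1=F4 downbeat P8
  -> R1 @ bar 8 tick 0 v(0, 1): E3/E4 P8 -> F3/F4 P8 similar

(8, 0, R1, (0, 1))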